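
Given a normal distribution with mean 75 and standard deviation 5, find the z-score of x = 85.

2

Step 1: Recall the z-score formula: z = (x - mu) / sigma
Step 2: Substitute values: z = (85 - 75) / 5
Step 3: z = 10 / 5 = 2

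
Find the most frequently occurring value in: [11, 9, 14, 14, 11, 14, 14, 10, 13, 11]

14

Step 1: Count the frequency of each value:
  9: appears 1 time(s)
  10: appears 1 time(s)
  11: appears 3 time(s)
  13: appears 1 time(s)
  14: appears 4 time(s)
Step 2: The value 14 appears most frequently (4 times).
Step 3: Mode = 14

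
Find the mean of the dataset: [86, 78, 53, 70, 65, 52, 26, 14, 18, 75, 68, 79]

57

Step 1: Sum all values: 86 + 78 + 53 + 70 + 65 + 52 + 26 + 14 + 18 + 75 + 68 + 79 = 684
Step 2: Count the number of values: n = 12
Step 3: Mean = sum / n = 684 / 12 = 57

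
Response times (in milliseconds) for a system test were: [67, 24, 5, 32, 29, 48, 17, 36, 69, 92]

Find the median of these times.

34

Step 1: Sort the data in ascending order: [5, 17, 24, 29, 32, 36, 48, 67, 69, 92]
Step 2: The number of values is n = 10.
Step 3: Since n is even, the median is the average of positions 5 and 6:
  Median = (32 + 36) / 2 = 34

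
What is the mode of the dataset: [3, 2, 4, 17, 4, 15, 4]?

4

Step 1: Count the frequency of each value:
  2: appears 1 time(s)
  3: appears 1 time(s)
  4: appears 3 time(s)
  15: appears 1 time(s)
  17: appears 1 time(s)
Step 2: The value 4 appears most frequently (3 times).
Step 3: Mode = 4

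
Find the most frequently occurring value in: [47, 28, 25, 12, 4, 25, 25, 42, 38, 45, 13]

25

Step 1: Count the frequency of each value:
  4: appears 1 time(s)
  12: appears 1 time(s)
  13: appears 1 time(s)
  25: appears 3 time(s)
  28: appears 1 time(s)
  38: appears 1 time(s)
  42: appears 1 time(s)
  45: appears 1 time(s)
  47: appears 1 time(s)
Step 2: The value 25 appears most frequently (3 times).
Step 3: Mode = 25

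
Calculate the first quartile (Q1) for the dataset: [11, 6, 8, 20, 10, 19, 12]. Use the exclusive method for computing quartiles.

8

Step 1: Sort the data: [6, 8, 10, 11, 12, 19, 20]
Step 2: n = 7
Step 3: Using the exclusive quartile method:
  Q1 = 8
  Q2 (median) = 11
  Q3 = 19
  IQR = Q3 - Q1 = 19 - 8 = 11
Step 4: Q1 = 8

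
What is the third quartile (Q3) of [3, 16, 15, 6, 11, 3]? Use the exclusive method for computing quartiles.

15.25

Step 1: Sort the data: [3, 3, 6, 11, 15, 16]
Step 2: n = 6
Step 3: Using the exclusive quartile method:
  Q1 = 3
  Q2 (median) = 8.5
  Q3 = 15.25
  IQR = Q3 - Q1 = 15.25 - 3 = 12.25
Step 4: Q3 = 15.25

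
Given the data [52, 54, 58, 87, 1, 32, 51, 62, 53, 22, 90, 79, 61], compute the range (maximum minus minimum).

89

Step 1: Identify the maximum value: max = 90
Step 2: Identify the minimum value: min = 1
Step 3: Range = max - min = 90 - 1 = 89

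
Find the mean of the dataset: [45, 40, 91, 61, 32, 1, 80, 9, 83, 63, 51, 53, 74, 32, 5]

48

Step 1: Sum all values: 45 + 40 + 91 + 61 + 32 + 1 + 80 + 9 + 83 + 63 + 51 + 53 + 74 + 32 + 5 = 720
Step 2: Count the number of values: n = 15
Step 3: Mean = sum / n = 720 / 15 = 48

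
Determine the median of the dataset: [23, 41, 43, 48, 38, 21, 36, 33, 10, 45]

37

Step 1: Sort the data in ascending order: [10, 21, 23, 33, 36, 38, 41, 43, 45, 48]
Step 2: The number of values is n = 10.
Step 3: Since n is even, the median is the average of positions 5 and 6:
  Median = (36 + 38) / 2 = 37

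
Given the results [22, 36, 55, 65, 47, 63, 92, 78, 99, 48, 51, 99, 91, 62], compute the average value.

64.8571

Step 1: Sum all values: 22 + 36 + 55 + 65 + 47 + 63 + 92 + 78 + 99 + 48 + 51 + 99 + 91 + 62 = 908
Step 2: Count the number of values: n = 14
Step 3: Mean = sum / n = 908 / 14 = 64.8571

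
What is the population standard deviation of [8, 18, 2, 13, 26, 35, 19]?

10.222

Step 1: Compute the mean: 17.2857
Step 2: Sum of squared deviations from the mean: 731.4286
Step 3: Population variance = 731.4286 / 7 = 104.4898
Step 4: Standard deviation = sqrt(104.4898) = 10.222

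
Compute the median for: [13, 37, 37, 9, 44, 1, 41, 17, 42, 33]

35

Step 1: Sort the data in ascending order: [1, 9, 13, 17, 33, 37, 37, 41, 42, 44]
Step 2: The number of values is n = 10.
Step 3: Since n is even, the median is the average of positions 5 and 6:
  Median = (33 + 37) / 2 = 35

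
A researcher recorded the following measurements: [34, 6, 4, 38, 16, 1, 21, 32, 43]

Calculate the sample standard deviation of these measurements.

15.8035

Step 1: Compute the mean: 21.6667
Step 2: Sum of squared deviations from the mean: 1998
Step 3: Sample variance = 1998 / 8 = 249.75
Step 4: Standard deviation = sqrt(249.75) = 15.8035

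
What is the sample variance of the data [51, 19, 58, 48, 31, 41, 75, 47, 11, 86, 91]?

659.8182

Step 1: Compute the mean: (51 + 19 + 58 + 48 + 31 + 41 + 75 + 47 + 11 + 86 + 91) / 11 = 50.7273
Step 2: Compute squared deviations from the mean:
  (51 - 50.7273)^2 = 0.0744
  (19 - 50.7273)^2 = 1006.6198
  (58 - 50.7273)^2 = 52.8926
  (48 - 50.7273)^2 = 7.438
  (31 - 50.7273)^2 = 389.1653
  (41 - 50.7273)^2 = 94.6198
  (75 - 50.7273)^2 = 589.1653
  (47 - 50.7273)^2 = 13.8926
  (11 - 50.7273)^2 = 1578.2562
  (86 - 50.7273)^2 = 1244.1653
  (91 - 50.7273)^2 = 1621.8926
Step 3: Sum of squared deviations = 6598.1818
Step 4: Sample variance = 6598.1818 / 10 = 659.8182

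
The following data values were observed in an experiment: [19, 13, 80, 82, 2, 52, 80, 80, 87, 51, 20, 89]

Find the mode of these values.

80

Step 1: Count the frequency of each value:
  2: appears 1 time(s)
  13: appears 1 time(s)
  19: appears 1 time(s)
  20: appears 1 time(s)
  51: appears 1 time(s)
  52: appears 1 time(s)
  80: appears 3 time(s)
  82: appears 1 time(s)
  87: appears 1 time(s)
  89: appears 1 time(s)
Step 2: The value 80 appears most frequently (3 times).
Step 3: Mode = 80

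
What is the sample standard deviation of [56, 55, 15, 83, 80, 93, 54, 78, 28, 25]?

27.0475

Step 1: Compute the mean: 56.7
Step 2: Sum of squared deviations from the mean: 6584.1
Step 3: Sample variance = 6584.1 / 9 = 731.5667
Step 4: Standard deviation = sqrt(731.5667) = 27.0475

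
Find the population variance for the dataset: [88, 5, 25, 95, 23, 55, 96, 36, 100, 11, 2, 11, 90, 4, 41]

1367.9822

Step 1: Compute the mean: (88 + 5 + 25 + 95 + 23 + 55 + 96 + 36 + 100 + 11 + 2 + 11 + 90 + 4 + 41) / 15 = 45.4667
Step 2: Compute squared deviations from the mean:
  (88 - 45.4667)^2 = 1809.0844
  (5 - 45.4667)^2 = 1637.5511
  (25 - 45.4667)^2 = 418.8844
  (95 - 45.4667)^2 = 2453.5511
  (23 - 45.4667)^2 = 504.7511
  (55 - 45.4667)^2 = 90.8844
  (96 - 45.4667)^2 = 2553.6178
  (36 - 45.4667)^2 = 89.6178
  (100 - 45.4667)^2 = 2973.8844
  (11 - 45.4667)^2 = 1187.9511
  (2 - 45.4667)^2 = 1889.3511
  (11 - 45.4667)^2 = 1187.9511
  (90 - 45.4667)^2 = 1983.2178
  (4 - 45.4667)^2 = 1719.4844
  (41 - 45.4667)^2 = 19.9511
Step 3: Sum of squared deviations = 20519.7333
Step 4: Population variance = 20519.7333 / 15 = 1367.9822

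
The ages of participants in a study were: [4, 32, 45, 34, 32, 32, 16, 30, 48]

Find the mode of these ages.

32

Step 1: Count the frequency of each value:
  4: appears 1 time(s)
  16: appears 1 time(s)
  30: appears 1 time(s)
  32: appears 3 time(s)
  34: appears 1 time(s)
  45: appears 1 time(s)
  48: appears 1 time(s)
Step 2: The value 32 appears most frequently (3 times).
Step 3: Mode = 32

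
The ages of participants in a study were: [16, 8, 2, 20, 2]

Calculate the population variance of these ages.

53.44

Step 1: Compute the mean: (16 + 8 + 2 + 20 + 2) / 5 = 9.6
Step 2: Compute squared deviations from the mean:
  (16 - 9.6)^2 = 40.96
  (8 - 9.6)^2 = 2.56
  (2 - 9.6)^2 = 57.76
  (20 - 9.6)^2 = 108.16
  (2 - 9.6)^2 = 57.76
Step 3: Sum of squared deviations = 267.2
Step 4: Population variance = 267.2 / 5 = 53.44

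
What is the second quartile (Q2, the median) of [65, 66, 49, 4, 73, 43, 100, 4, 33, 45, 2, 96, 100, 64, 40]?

49

Step 1: Sort the data: [2, 4, 4, 33, 40, 43, 45, 49, 64, 65, 66, 73, 96, 100, 100]
Step 2: n = 15
Step 3: Q2 is the median. Since n is odd, it is the middle value at position 8: 49
Step 4: Q2 = 49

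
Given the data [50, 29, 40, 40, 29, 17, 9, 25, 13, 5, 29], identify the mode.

29

Step 1: Count the frequency of each value:
  5: appears 1 time(s)
  9: appears 1 time(s)
  13: appears 1 time(s)
  17: appears 1 time(s)
  25: appears 1 time(s)
  29: appears 3 time(s)
  40: appears 2 time(s)
  50: appears 1 time(s)
Step 2: The value 29 appears most frequently (3 times).
Step 3: Mode = 29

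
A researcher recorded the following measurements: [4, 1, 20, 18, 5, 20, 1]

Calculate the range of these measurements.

19

Step 1: Identify the maximum value: max = 20
Step 2: Identify the minimum value: min = 1
Step 3: Range = max - min = 20 - 1 = 19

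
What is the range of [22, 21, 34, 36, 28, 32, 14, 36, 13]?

23

Step 1: Identify the maximum value: max = 36
Step 2: Identify the minimum value: min = 13
Step 3: Range = max - min = 36 - 13 = 23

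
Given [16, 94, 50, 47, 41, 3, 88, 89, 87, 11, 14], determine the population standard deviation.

33.7543

Step 1: Compute the mean: 49.0909
Step 2: Sum of squared deviations from the mean: 12532.9091
Step 3: Population variance = 12532.9091 / 11 = 1139.3554
Step 4: Standard deviation = sqrt(1139.3554) = 33.7543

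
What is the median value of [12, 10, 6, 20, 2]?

10

Step 1: Sort the data in ascending order: [2, 6, 10, 12, 20]
Step 2: The number of values is n = 5.
Step 3: Since n is odd, the median is the middle value at position 3: 10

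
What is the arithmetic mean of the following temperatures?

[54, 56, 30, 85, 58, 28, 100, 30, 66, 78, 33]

56.1818

Step 1: Sum all values: 54 + 56 + 30 + 85 + 58 + 28 + 100 + 30 + 66 + 78 + 33 = 618
Step 2: Count the number of values: n = 11
Step 3: Mean = sum / n = 618 / 11 = 56.1818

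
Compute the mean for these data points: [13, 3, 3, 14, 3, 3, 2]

5.8571

Step 1: Sum all values: 13 + 3 + 3 + 14 + 3 + 3 + 2 = 41
Step 2: Count the number of values: n = 7
Step 3: Mean = sum / n = 41 / 7 = 5.8571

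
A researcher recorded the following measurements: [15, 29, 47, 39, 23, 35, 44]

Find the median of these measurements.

35

Step 1: Sort the data in ascending order: [15, 23, 29, 35, 39, 44, 47]
Step 2: The number of values is n = 7.
Step 3: Since n is odd, the median is the middle value at position 4: 35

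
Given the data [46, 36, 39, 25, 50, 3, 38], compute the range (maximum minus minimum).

47

Step 1: Identify the maximum value: max = 50
Step 2: Identify the minimum value: min = 3
Step 3: Range = max - min = 50 - 3 = 47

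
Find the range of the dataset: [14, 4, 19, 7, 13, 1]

18

Step 1: Identify the maximum value: max = 19
Step 2: Identify the minimum value: min = 1
Step 3: Range = max - min = 19 - 1 = 18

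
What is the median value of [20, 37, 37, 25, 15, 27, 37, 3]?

26

Step 1: Sort the data in ascending order: [3, 15, 20, 25, 27, 37, 37, 37]
Step 2: The number of values is n = 8.
Step 3: Since n is even, the median is the average of positions 4 and 5:
  Median = (25 + 27) / 2 = 26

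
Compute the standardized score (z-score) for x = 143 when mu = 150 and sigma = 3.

-2.3333

Step 1: Recall the z-score formula: z = (x - mu) / sigma
Step 2: Substitute values: z = (143 - 150) / 3
Step 3: z = -7 / 3 = -2.3333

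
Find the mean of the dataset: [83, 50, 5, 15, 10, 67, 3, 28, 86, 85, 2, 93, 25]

42.4615

Step 1: Sum all values: 83 + 50 + 5 + 15 + 10 + 67 + 3 + 28 + 86 + 85 + 2 + 93 + 25 = 552
Step 2: Count the number of values: n = 13
Step 3: Mean = sum / n = 552 / 13 = 42.4615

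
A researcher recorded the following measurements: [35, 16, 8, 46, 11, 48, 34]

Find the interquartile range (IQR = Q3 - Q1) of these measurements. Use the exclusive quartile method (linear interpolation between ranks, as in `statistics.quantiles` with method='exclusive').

35

Step 1: Sort the data: [8, 11, 16, 34, 35, 46, 48]
Step 2: n = 7
Step 3: Using the exclusive quartile method:
  Q1 = 11
  Q2 (median) = 34
  Q3 = 46
  IQR = Q3 - Q1 = 46 - 11 = 35
Step 4: IQR = 35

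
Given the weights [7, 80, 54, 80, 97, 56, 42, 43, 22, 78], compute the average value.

55.9

Step 1: Sum all values: 7 + 80 + 54 + 80 + 97 + 56 + 42 + 43 + 22 + 78 = 559
Step 2: Count the number of values: n = 10
Step 3: Mean = sum / n = 559 / 10 = 55.9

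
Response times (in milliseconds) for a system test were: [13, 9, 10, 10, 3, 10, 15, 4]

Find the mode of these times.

10

Step 1: Count the frequency of each value:
  3: appears 1 time(s)
  4: appears 1 time(s)
  9: appears 1 time(s)
  10: appears 3 time(s)
  13: appears 1 time(s)
  15: appears 1 time(s)
Step 2: The value 10 appears most frequently (3 times).
Step 3: Mode = 10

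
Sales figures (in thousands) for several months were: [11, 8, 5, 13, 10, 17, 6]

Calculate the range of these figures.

12

Step 1: Identify the maximum value: max = 17
Step 2: Identify the minimum value: min = 5
Step 3: Range = max - min = 17 - 5 = 12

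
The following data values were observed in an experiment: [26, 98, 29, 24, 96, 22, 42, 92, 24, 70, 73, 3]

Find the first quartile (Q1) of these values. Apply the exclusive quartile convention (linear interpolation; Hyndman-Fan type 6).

24

Step 1: Sort the data: [3, 22, 24, 24, 26, 29, 42, 70, 73, 92, 96, 98]
Step 2: n = 12
Step 3: Using the exclusive quartile method:
  Q1 = 24
  Q2 (median) = 35.5
  Q3 = 87.25
  IQR = Q3 - Q1 = 87.25 - 24 = 63.25
Step 4: Q1 = 24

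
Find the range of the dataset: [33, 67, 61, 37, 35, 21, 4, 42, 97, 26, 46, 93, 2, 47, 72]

95

Step 1: Identify the maximum value: max = 97
Step 2: Identify the minimum value: min = 2
Step 3: Range = max - min = 97 - 2 = 95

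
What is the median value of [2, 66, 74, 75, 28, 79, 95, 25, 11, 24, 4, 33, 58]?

33

Step 1: Sort the data in ascending order: [2, 4, 11, 24, 25, 28, 33, 58, 66, 74, 75, 79, 95]
Step 2: The number of values is n = 13.
Step 3: Since n is odd, the median is the middle value at position 7: 33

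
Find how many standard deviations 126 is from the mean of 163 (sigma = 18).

-2.0556

Step 1: Recall the z-score formula: z = (x - mu) / sigma
Step 2: Substitute values: z = (126 - 163) / 18
Step 3: z = -37 / 18 = -2.0556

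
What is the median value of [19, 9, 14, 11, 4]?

11

Step 1: Sort the data in ascending order: [4, 9, 11, 14, 19]
Step 2: The number of values is n = 5.
Step 3: Since n is odd, the median is the middle value at position 3: 11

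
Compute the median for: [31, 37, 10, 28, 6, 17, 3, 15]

16

Step 1: Sort the data in ascending order: [3, 6, 10, 15, 17, 28, 31, 37]
Step 2: The number of values is n = 8.
Step 3: Since n is even, the median is the average of positions 4 and 5:
  Median = (15 + 17) / 2 = 16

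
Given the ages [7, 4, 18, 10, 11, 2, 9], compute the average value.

8.7143

Step 1: Sum all values: 7 + 4 + 18 + 10 + 11 + 2 + 9 = 61
Step 2: Count the number of values: n = 7
Step 3: Mean = sum / n = 61 / 7 = 8.7143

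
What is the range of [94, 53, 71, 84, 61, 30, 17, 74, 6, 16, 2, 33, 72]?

92

Step 1: Identify the maximum value: max = 94
Step 2: Identify the minimum value: min = 2
Step 3: Range = max - min = 94 - 2 = 92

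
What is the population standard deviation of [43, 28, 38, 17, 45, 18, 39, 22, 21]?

10.5456

Step 1: Compute the mean: 30.1111
Step 2: Sum of squared deviations from the mean: 1000.8889
Step 3: Population variance = 1000.8889 / 9 = 111.2099
Step 4: Standard deviation = sqrt(111.2099) = 10.5456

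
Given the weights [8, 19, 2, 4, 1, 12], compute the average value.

7.6667

Step 1: Sum all values: 8 + 19 + 2 + 4 + 1 + 12 = 46
Step 2: Count the number of values: n = 6
Step 3: Mean = sum / n = 46 / 6 = 7.6667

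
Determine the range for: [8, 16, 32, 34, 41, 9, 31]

33

Step 1: Identify the maximum value: max = 41
Step 2: Identify the minimum value: min = 8
Step 3: Range = max - min = 41 - 8 = 33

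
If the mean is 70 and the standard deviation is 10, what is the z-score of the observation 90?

2

Step 1: Recall the z-score formula: z = (x - mu) / sigma
Step 2: Substitute values: z = (90 - 70) / 10
Step 3: z = 20 / 10 = 2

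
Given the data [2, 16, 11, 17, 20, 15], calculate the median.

15.5

Step 1: Sort the data in ascending order: [2, 11, 15, 16, 17, 20]
Step 2: The number of values is n = 6.
Step 3: Since n is even, the median is the average of positions 3 and 4:
  Median = (15 + 16) / 2 = 15.5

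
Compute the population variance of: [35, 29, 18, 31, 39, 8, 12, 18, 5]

133.7778

Step 1: Compute the mean: (35 + 29 + 18 + 31 + 39 + 8 + 12 + 18 + 5) / 9 = 21.6667
Step 2: Compute squared deviations from the mean:
  (35 - 21.6667)^2 = 177.7778
  (29 - 21.6667)^2 = 53.7778
  (18 - 21.6667)^2 = 13.4444
  (31 - 21.6667)^2 = 87.1111
  (39 - 21.6667)^2 = 300.4444
  (8 - 21.6667)^2 = 186.7778
  (12 - 21.6667)^2 = 93.4444
  (18 - 21.6667)^2 = 13.4444
  (5 - 21.6667)^2 = 277.7778
Step 3: Sum of squared deviations = 1204
Step 4: Population variance = 1204 / 9 = 133.7778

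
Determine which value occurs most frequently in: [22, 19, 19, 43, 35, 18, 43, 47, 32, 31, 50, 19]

19

Step 1: Count the frequency of each value:
  18: appears 1 time(s)
  19: appears 3 time(s)
  22: appears 1 time(s)
  31: appears 1 time(s)
  32: appears 1 time(s)
  35: appears 1 time(s)
  43: appears 2 time(s)
  47: appears 1 time(s)
  50: appears 1 time(s)
Step 2: The value 19 appears most frequently (3 times).
Step 3: Mode = 19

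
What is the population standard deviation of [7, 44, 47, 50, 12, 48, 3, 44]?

19.2317

Step 1: Compute the mean: 31.875
Step 2: Sum of squared deviations from the mean: 2958.875
Step 3: Population variance = 2958.875 / 8 = 369.8594
Step 4: Standard deviation = sqrt(369.8594) = 19.2317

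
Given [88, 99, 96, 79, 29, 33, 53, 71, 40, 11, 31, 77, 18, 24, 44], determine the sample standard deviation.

29.6476

Step 1: Compute the mean: 52.8667
Step 2: Sum of squared deviations from the mean: 12305.7333
Step 3: Sample variance = 12305.7333 / 14 = 878.981
Step 4: Standard deviation = sqrt(878.981) = 29.6476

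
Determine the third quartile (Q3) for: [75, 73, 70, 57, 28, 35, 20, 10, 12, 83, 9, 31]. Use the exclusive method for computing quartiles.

72.25

Step 1: Sort the data: [9, 10, 12, 20, 28, 31, 35, 57, 70, 73, 75, 83]
Step 2: n = 12
Step 3: Using the exclusive quartile method:
  Q1 = 14
  Q2 (median) = 33
  Q3 = 72.25
  IQR = Q3 - Q1 = 72.25 - 14 = 58.25
Step 4: Q3 = 72.25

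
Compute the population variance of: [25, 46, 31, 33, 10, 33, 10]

147.2653

Step 1: Compute the mean: (25 + 46 + 31 + 33 + 10 + 33 + 10) / 7 = 26.8571
Step 2: Compute squared deviations from the mean:
  (25 - 26.8571)^2 = 3.449
  (46 - 26.8571)^2 = 366.449
  (31 - 26.8571)^2 = 17.1633
  (33 - 26.8571)^2 = 37.7347
  (10 - 26.8571)^2 = 284.1633
  (33 - 26.8571)^2 = 37.7347
  (10 - 26.8571)^2 = 284.1633
Step 3: Sum of squared deviations = 1030.8571
Step 4: Population variance = 1030.8571 / 7 = 147.2653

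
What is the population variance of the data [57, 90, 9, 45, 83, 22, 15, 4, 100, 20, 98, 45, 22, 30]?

1087.4898

Step 1: Compute the mean: (57 + 90 + 9 + 45 + 83 + 22 + 15 + 4 + 100 + 20 + 98 + 45 + 22 + 30) / 14 = 45.7143
Step 2: Compute squared deviations from the mean:
  (57 - 45.7143)^2 = 127.3673
  (90 - 45.7143)^2 = 1961.2245
  (9 - 45.7143)^2 = 1347.9388
  (45 - 45.7143)^2 = 0.5102
  (83 - 45.7143)^2 = 1390.2245
  (22 - 45.7143)^2 = 562.3673
  (15 - 45.7143)^2 = 943.3673
  (4 - 45.7143)^2 = 1740.0816
  (100 - 45.7143)^2 = 2946.9388
  (20 - 45.7143)^2 = 661.2245
  (98 - 45.7143)^2 = 2733.7959
  (45 - 45.7143)^2 = 0.5102
  (22 - 45.7143)^2 = 562.3673
  (30 - 45.7143)^2 = 246.9388
Step 3: Sum of squared deviations = 15224.8571
Step 4: Population variance = 15224.8571 / 14 = 1087.4898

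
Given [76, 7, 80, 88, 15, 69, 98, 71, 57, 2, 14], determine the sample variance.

1278.2727

Step 1: Compute the mean: (76 + 7 + 80 + 88 + 15 + 69 + 98 + 71 + 57 + 2 + 14) / 11 = 52.4545
Step 2: Compute squared deviations from the mean:
  (76 - 52.4545)^2 = 554.3884
  (7 - 52.4545)^2 = 2066.1157
  (80 - 52.4545)^2 = 758.7521
  (88 - 52.4545)^2 = 1263.4793
  (15 - 52.4545)^2 = 1402.843
  (69 - 52.4545)^2 = 273.7521
  (98 - 52.4545)^2 = 2074.3884
  (71 - 52.4545)^2 = 343.9339
  (57 - 52.4545)^2 = 20.6612
  (2 - 52.4545)^2 = 2545.6612
  (14 - 52.4545)^2 = 1478.7521
Step 3: Sum of squared deviations = 12782.7273
Step 4: Sample variance = 12782.7273 / 10 = 1278.2727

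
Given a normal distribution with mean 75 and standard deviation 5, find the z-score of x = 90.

3

Step 1: Recall the z-score formula: z = (x - mu) / sigma
Step 2: Substitute values: z = (90 - 75) / 5
Step 3: z = 15 / 5 = 3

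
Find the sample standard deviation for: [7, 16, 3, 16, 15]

6.0249

Step 1: Compute the mean: 11.4
Step 2: Sum of squared deviations from the mean: 145.2
Step 3: Sample variance = 145.2 / 4 = 36.3
Step 4: Standard deviation = sqrt(36.3) = 6.0249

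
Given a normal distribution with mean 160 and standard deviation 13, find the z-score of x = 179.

1.4615

Step 1: Recall the z-score formula: z = (x - mu) / sigma
Step 2: Substitute values: z = (179 - 160) / 13
Step 3: z = 19 / 13 = 1.4615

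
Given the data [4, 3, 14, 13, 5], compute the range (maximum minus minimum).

11

Step 1: Identify the maximum value: max = 14
Step 2: Identify the minimum value: min = 3
Step 3: Range = max - min = 14 - 3 = 11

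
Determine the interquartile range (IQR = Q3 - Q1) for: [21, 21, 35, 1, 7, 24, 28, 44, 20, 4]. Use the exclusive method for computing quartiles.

23.5

Step 1: Sort the data: [1, 4, 7, 20, 21, 21, 24, 28, 35, 44]
Step 2: n = 10
Step 3: Using the exclusive quartile method:
  Q1 = 6.25
  Q2 (median) = 21
  Q3 = 29.75
  IQR = Q3 - Q1 = 29.75 - 6.25 = 23.5
Step 4: IQR = 23.5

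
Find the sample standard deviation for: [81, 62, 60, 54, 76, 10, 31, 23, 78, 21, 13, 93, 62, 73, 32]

27.2592

Step 1: Compute the mean: 51.2667
Step 2: Sum of squared deviations from the mean: 10402.9333
Step 3: Sample variance = 10402.9333 / 14 = 743.0667
Step 4: Standard deviation = sqrt(743.0667) = 27.2592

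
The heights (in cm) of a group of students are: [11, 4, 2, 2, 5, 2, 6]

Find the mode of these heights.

2

Step 1: Count the frequency of each value:
  2: appears 3 time(s)
  4: appears 1 time(s)
  5: appears 1 time(s)
  6: appears 1 time(s)
  11: appears 1 time(s)
Step 2: The value 2 appears most frequently (3 times).
Step 3: Mode = 2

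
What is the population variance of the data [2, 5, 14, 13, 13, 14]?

23.1389

Step 1: Compute the mean: (2 + 5 + 14 + 13 + 13 + 14) / 6 = 10.1667
Step 2: Compute squared deviations from the mean:
  (2 - 10.1667)^2 = 66.6944
  (5 - 10.1667)^2 = 26.6944
  (14 - 10.1667)^2 = 14.6944
  (13 - 10.1667)^2 = 8.0278
  (13 - 10.1667)^2 = 8.0278
  (14 - 10.1667)^2 = 14.6944
Step 3: Sum of squared deviations = 138.8333
Step 4: Population variance = 138.8333 / 6 = 23.1389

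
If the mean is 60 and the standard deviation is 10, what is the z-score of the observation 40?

-2

Step 1: Recall the z-score formula: z = (x - mu) / sigma
Step 2: Substitute values: z = (40 - 60) / 10
Step 3: z = -20 / 10 = -2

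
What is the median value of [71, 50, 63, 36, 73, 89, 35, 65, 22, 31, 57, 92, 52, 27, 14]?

52

Step 1: Sort the data in ascending order: [14, 22, 27, 31, 35, 36, 50, 52, 57, 63, 65, 71, 73, 89, 92]
Step 2: The number of values is n = 15.
Step 3: Since n is odd, the median is the middle value at position 8: 52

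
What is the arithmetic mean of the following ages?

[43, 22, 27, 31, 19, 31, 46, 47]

33.25

Step 1: Sum all values: 43 + 22 + 27 + 31 + 19 + 31 + 46 + 47 = 266
Step 2: Count the number of values: n = 8
Step 3: Mean = sum / n = 266 / 8 = 33.25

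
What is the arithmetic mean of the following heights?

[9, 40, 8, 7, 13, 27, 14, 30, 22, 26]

19.6

Step 1: Sum all values: 9 + 40 + 8 + 7 + 13 + 27 + 14 + 30 + 22 + 26 = 196
Step 2: Count the number of values: n = 10
Step 3: Mean = sum / n = 196 / 10 = 19.6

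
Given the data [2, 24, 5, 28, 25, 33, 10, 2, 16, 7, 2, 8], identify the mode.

2

Step 1: Count the frequency of each value:
  2: appears 3 time(s)
  5: appears 1 time(s)
  7: appears 1 time(s)
  8: appears 1 time(s)
  10: appears 1 time(s)
  16: appears 1 time(s)
  24: appears 1 time(s)
  25: appears 1 time(s)
  28: appears 1 time(s)
  33: appears 1 time(s)
Step 2: The value 2 appears most frequently (3 times).
Step 3: Mode = 2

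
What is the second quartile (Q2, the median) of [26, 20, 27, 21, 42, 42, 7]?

26

Step 1: Sort the data: [7, 20, 21, 26, 27, 42, 42]
Step 2: n = 7
Step 3: Q2 is the median. Since n is odd, it is the middle value at position 4: 26
Step 4: Q2 = 26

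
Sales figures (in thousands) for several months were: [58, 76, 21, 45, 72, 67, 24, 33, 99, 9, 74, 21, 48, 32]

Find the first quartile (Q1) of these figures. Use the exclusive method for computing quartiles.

23.25

Step 1: Sort the data: [9, 21, 21, 24, 32, 33, 45, 48, 58, 67, 72, 74, 76, 99]
Step 2: n = 14
Step 3: Using the exclusive quartile method:
  Q1 = 23.25
  Q2 (median) = 46.5
  Q3 = 72.5
  IQR = Q3 - Q1 = 72.5 - 23.25 = 49.25
Step 4: Q1 = 23.25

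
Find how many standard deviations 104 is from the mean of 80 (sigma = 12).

2

Step 1: Recall the z-score formula: z = (x - mu) / sigma
Step 2: Substitute values: z = (104 - 80) / 12
Step 3: z = 24 / 12 = 2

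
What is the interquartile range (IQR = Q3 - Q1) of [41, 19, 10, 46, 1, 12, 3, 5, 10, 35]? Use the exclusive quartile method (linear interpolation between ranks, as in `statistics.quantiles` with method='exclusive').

32

Step 1: Sort the data: [1, 3, 5, 10, 10, 12, 19, 35, 41, 46]
Step 2: n = 10
Step 3: Using the exclusive quartile method:
  Q1 = 4.5
  Q2 (median) = 11
  Q3 = 36.5
  IQR = Q3 - Q1 = 36.5 - 4.5 = 32
Step 4: IQR = 32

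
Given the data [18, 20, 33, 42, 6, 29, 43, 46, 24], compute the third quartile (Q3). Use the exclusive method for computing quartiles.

42.5

Step 1: Sort the data: [6, 18, 20, 24, 29, 33, 42, 43, 46]
Step 2: n = 9
Step 3: Using the exclusive quartile method:
  Q1 = 19
  Q2 (median) = 29
  Q3 = 42.5
  IQR = Q3 - Q1 = 42.5 - 19 = 23.5
Step 4: Q3 = 42.5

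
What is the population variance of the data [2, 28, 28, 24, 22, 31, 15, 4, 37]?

127.7284

Step 1: Compute the mean: (2 + 28 + 28 + 24 + 22 + 31 + 15 + 4 + 37) / 9 = 21.2222
Step 2: Compute squared deviations from the mean:
  (2 - 21.2222)^2 = 369.4938
  (28 - 21.2222)^2 = 45.9383
  (28 - 21.2222)^2 = 45.9383
  (24 - 21.2222)^2 = 7.716
  (22 - 21.2222)^2 = 0.6049
  (31 - 21.2222)^2 = 95.6049
  (15 - 21.2222)^2 = 38.716
  (4 - 21.2222)^2 = 296.6049
  (37 - 21.2222)^2 = 248.9383
Step 3: Sum of squared deviations = 1149.5556
Step 4: Population variance = 1149.5556 / 9 = 127.7284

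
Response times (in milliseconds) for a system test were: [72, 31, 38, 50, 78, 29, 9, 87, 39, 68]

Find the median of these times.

44.5

Step 1: Sort the data in ascending order: [9, 29, 31, 38, 39, 50, 68, 72, 78, 87]
Step 2: The number of values is n = 10.
Step 3: Since n is even, the median is the average of positions 5 and 6:
  Median = (39 + 50) / 2 = 44.5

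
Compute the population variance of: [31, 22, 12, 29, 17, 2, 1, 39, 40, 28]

174.49

Step 1: Compute the mean: (31 + 22 + 12 + 29 + 17 + 2 + 1 + 39 + 40 + 28) / 10 = 22.1
Step 2: Compute squared deviations from the mean:
  (31 - 22.1)^2 = 79.21
  (22 - 22.1)^2 = 0.01
  (12 - 22.1)^2 = 102.01
  (29 - 22.1)^2 = 47.61
  (17 - 22.1)^2 = 26.01
  (2 - 22.1)^2 = 404.01
  (1 - 22.1)^2 = 445.21
  (39 - 22.1)^2 = 285.61
  (40 - 22.1)^2 = 320.41
  (28 - 22.1)^2 = 34.81
Step 3: Sum of squared deviations = 1744.9
Step 4: Population variance = 1744.9 / 10 = 174.49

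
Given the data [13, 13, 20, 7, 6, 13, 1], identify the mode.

13

Step 1: Count the frequency of each value:
  1: appears 1 time(s)
  6: appears 1 time(s)
  7: appears 1 time(s)
  13: appears 3 time(s)
  20: appears 1 time(s)
Step 2: The value 13 appears most frequently (3 times).
Step 3: Mode = 13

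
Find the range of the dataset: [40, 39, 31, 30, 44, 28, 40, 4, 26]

40

Step 1: Identify the maximum value: max = 44
Step 2: Identify the minimum value: min = 4
Step 3: Range = max - min = 44 - 4 = 40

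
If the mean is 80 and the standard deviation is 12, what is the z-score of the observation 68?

-1

Step 1: Recall the z-score formula: z = (x - mu) / sigma
Step 2: Substitute values: z = (68 - 80) / 12
Step 3: z = -12 / 12 = -1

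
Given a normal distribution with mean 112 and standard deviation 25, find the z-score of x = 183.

2.84

Step 1: Recall the z-score formula: z = (x - mu) / sigma
Step 2: Substitute values: z = (183 - 112) / 25
Step 3: z = 71 / 25 = 2.84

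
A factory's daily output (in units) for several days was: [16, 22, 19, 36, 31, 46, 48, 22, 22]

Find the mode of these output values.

22

Step 1: Count the frequency of each value:
  16: appears 1 time(s)
  19: appears 1 time(s)
  22: appears 3 time(s)
  31: appears 1 time(s)
  36: appears 1 time(s)
  46: appears 1 time(s)
  48: appears 1 time(s)
Step 2: The value 22 appears most frequently (3 times).
Step 3: Mode = 22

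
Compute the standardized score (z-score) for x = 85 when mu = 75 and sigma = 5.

2

Step 1: Recall the z-score formula: z = (x - mu) / sigma
Step 2: Substitute values: z = (85 - 75) / 5
Step 3: z = 10 / 5 = 2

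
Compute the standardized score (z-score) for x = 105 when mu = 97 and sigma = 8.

1

Step 1: Recall the z-score formula: z = (x - mu) / sigma
Step 2: Substitute values: z = (105 - 97) / 8
Step 3: z = 8 / 8 = 1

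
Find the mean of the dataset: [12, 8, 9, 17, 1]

9.4

Step 1: Sum all values: 12 + 8 + 9 + 17 + 1 = 47
Step 2: Count the number of values: n = 5
Step 3: Mean = sum / n = 47 / 5 = 9.4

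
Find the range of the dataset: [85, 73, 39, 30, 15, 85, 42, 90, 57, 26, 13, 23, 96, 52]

83

Step 1: Identify the maximum value: max = 96
Step 2: Identify the minimum value: min = 13
Step 3: Range = max - min = 96 - 13 = 83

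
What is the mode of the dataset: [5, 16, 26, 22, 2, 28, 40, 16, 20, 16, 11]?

16

Step 1: Count the frequency of each value:
  2: appears 1 time(s)
  5: appears 1 time(s)
  11: appears 1 time(s)
  16: appears 3 time(s)
  20: appears 1 time(s)
  22: appears 1 time(s)
  26: appears 1 time(s)
  28: appears 1 time(s)
  40: appears 1 time(s)
Step 2: The value 16 appears most frequently (3 times).
Step 3: Mode = 16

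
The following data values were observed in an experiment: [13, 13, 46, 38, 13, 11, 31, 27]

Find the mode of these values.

13

Step 1: Count the frequency of each value:
  11: appears 1 time(s)
  13: appears 3 time(s)
  27: appears 1 time(s)
  31: appears 1 time(s)
  38: appears 1 time(s)
  46: appears 1 time(s)
Step 2: The value 13 appears most frequently (3 times).
Step 3: Mode = 13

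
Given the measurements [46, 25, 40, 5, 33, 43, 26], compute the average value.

31.1429

Step 1: Sum all values: 46 + 25 + 40 + 5 + 33 + 43 + 26 = 218
Step 2: Count the number of values: n = 7
Step 3: Mean = sum / n = 218 / 7 = 31.1429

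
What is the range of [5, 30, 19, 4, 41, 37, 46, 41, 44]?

42

Step 1: Identify the maximum value: max = 46
Step 2: Identify the minimum value: min = 4
Step 3: Range = max - min = 46 - 4 = 42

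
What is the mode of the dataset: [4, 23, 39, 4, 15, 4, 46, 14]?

4

Step 1: Count the frequency of each value:
  4: appears 3 time(s)
  14: appears 1 time(s)
  15: appears 1 time(s)
  23: appears 1 time(s)
  39: appears 1 time(s)
  46: appears 1 time(s)
Step 2: The value 4 appears most frequently (3 times).
Step 3: Mode = 4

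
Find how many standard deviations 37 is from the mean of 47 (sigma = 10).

-1

Step 1: Recall the z-score formula: z = (x - mu) / sigma
Step 2: Substitute values: z = (37 - 47) / 10
Step 3: z = -10 / 10 = -1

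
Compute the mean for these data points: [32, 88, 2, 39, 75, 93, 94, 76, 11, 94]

60.4

Step 1: Sum all values: 32 + 88 + 2 + 39 + 75 + 93 + 94 + 76 + 11 + 94 = 604
Step 2: Count the number of values: n = 10
Step 3: Mean = sum / n = 604 / 10 = 60.4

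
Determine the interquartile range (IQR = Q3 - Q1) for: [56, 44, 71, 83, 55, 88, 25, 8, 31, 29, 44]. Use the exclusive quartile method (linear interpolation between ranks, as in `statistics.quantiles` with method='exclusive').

42

Step 1: Sort the data: [8, 25, 29, 31, 44, 44, 55, 56, 71, 83, 88]
Step 2: n = 11
Step 3: Using the exclusive quartile method:
  Q1 = 29
  Q2 (median) = 44
  Q3 = 71
  IQR = Q3 - Q1 = 71 - 29 = 42
Step 4: IQR = 42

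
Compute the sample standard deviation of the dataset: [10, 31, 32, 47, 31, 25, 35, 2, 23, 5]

14.3562

Step 1: Compute the mean: 24.1
Step 2: Sum of squared deviations from the mean: 1854.9
Step 3: Sample variance = 1854.9 / 9 = 206.1
Step 4: Standard deviation = sqrt(206.1) = 14.3562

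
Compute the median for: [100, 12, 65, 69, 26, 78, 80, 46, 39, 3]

55.5

Step 1: Sort the data in ascending order: [3, 12, 26, 39, 46, 65, 69, 78, 80, 100]
Step 2: The number of values is n = 10.
Step 3: Since n is even, the median is the average of positions 5 and 6:
  Median = (46 + 65) / 2 = 55.5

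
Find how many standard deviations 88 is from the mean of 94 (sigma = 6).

-1

Step 1: Recall the z-score formula: z = (x - mu) / sigma
Step 2: Substitute values: z = (88 - 94) / 6
Step 3: z = -6 / 6 = -1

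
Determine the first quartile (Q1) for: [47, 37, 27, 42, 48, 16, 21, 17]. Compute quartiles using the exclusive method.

18

Step 1: Sort the data: [16, 17, 21, 27, 37, 42, 47, 48]
Step 2: n = 8
Step 3: Using the exclusive quartile method:
  Q1 = 18
  Q2 (median) = 32
  Q3 = 45.75
  IQR = Q3 - Q1 = 45.75 - 18 = 27.75
Step 4: Q1 = 18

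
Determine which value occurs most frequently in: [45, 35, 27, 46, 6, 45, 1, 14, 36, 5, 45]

45

Step 1: Count the frequency of each value:
  1: appears 1 time(s)
  5: appears 1 time(s)
  6: appears 1 time(s)
  14: appears 1 time(s)
  27: appears 1 time(s)
  35: appears 1 time(s)
  36: appears 1 time(s)
  45: appears 3 time(s)
  46: appears 1 time(s)
Step 2: The value 45 appears most frequently (3 times).
Step 3: Mode = 45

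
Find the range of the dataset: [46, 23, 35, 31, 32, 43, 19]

27

Step 1: Identify the maximum value: max = 46
Step 2: Identify the minimum value: min = 19
Step 3: Range = max - min = 46 - 19 = 27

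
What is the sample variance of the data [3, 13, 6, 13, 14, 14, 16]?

23.2381

Step 1: Compute the mean: (3 + 13 + 6 + 13 + 14 + 14 + 16) / 7 = 11.2857
Step 2: Compute squared deviations from the mean:
  (3 - 11.2857)^2 = 68.6531
  (13 - 11.2857)^2 = 2.9388
  (6 - 11.2857)^2 = 27.9388
  (13 - 11.2857)^2 = 2.9388
  (14 - 11.2857)^2 = 7.3673
  (14 - 11.2857)^2 = 7.3673
  (16 - 11.2857)^2 = 22.2245
Step 3: Sum of squared deviations = 139.4286
Step 4: Sample variance = 139.4286 / 6 = 23.2381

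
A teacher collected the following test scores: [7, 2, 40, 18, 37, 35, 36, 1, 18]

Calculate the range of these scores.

39

Step 1: Identify the maximum value: max = 40
Step 2: Identify the minimum value: min = 1
Step 3: Range = max - min = 40 - 1 = 39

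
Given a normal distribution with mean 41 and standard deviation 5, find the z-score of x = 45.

0.8

Step 1: Recall the z-score formula: z = (x - mu) / sigma
Step 2: Substitute values: z = (45 - 41) / 5
Step 3: z = 4 / 5 = 0.8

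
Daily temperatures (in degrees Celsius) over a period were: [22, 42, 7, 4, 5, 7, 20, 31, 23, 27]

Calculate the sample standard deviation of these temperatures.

12.7871

Step 1: Compute the mean: 18.8
Step 2: Sum of squared deviations from the mean: 1471.6
Step 3: Sample variance = 1471.6 / 9 = 163.5111
Step 4: Standard deviation = sqrt(163.5111) = 12.7871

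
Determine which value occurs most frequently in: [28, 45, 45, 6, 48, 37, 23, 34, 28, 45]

45

Step 1: Count the frequency of each value:
  6: appears 1 time(s)
  23: appears 1 time(s)
  28: appears 2 time(s)
  34: appears 1 time(s)
  37: appears 1 time(s)
  45: appears 3 time(s)
  48: appears 1 time(s)
Step 2: The value 45 appears most frequently (3 times).
Step 3: Mode = 45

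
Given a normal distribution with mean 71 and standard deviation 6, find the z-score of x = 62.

-1.5

Step 1: Recall the z-score formula: z = (x - mu) / sigma
Step 2: Substitute values: z = (62 - 71) / 6
Step 3: z = -9 / 6 = -1.5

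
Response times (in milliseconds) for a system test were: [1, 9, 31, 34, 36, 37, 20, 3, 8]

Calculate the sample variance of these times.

222.1111

Step 1: Compute the mean: (1 + 9 + 31 + 34 + 36 + 37 + 20 + 3 + 8) / 9 = 19.8889
Step 2: Compute squared deviations from the mean:
  (1 - 19.8889)^2 = 356.7901
  (9 - 19.8889)^2 = 118.5679
  (31 - 19.8889)^2 = 123.4568
  (34 - 19.8889)^2 = 199.1235
  (36 - 19.8889)^2 = 259.5679
  (37 - 19.8889)^2 = 292.7901
  (20 - 19.8889)^2 = 0.0123
  (3 - 19.8889)^2 = 285.2346
  (8 - 19.8889)^2 = 141.3457
Step 3: Sum of squared deviations = 1776.8889
Step 4: Sample variance = 1776.8889 / 8 = 222.1111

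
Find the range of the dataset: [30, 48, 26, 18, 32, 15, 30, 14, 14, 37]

34

Step 1: Identify the maximum value: max = 48
Step 2: Identify the minimum value: min = 14
Step 3: Range = max - min = 48 - 14 = 34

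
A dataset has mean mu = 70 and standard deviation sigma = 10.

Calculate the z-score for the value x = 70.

0

Step 1: Recall the z-score formula: z = (x - mu) / sigma
Step 2: Substitute values: z = (70 - 70) / 10
Step 3: z = 0 / 10 = 0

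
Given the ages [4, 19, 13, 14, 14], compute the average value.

12.8

Step 1: Sum all values: 4 + 19 + 13 + 14 + 14 = 64
Step 2: Count the number of values: n = 5
Step 3: Mean = sum / n = 64 / 5 = 12.8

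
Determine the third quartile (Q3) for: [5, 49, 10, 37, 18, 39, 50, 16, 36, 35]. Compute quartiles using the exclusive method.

41.5

Step 1: Sort the data: [5, 10, 16, 18, 35, 36, 37, 39, 49, 50]
Step 2: n = 10
Step 3: Using the exclusive quartile method:
  Q1 = 14.5
  Q2 (median) = 35.5
  Q3 = 41.5
  IQR = Q3 - Q1 = 41.5 - 14.5 = 27
Step 4: Q3 = 41.5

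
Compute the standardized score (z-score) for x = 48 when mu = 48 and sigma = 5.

0

Step 1: Recall the z-score formula: z = (x - mu) / sigma
Step 2: Substitute values: z = (48 - 48) / 5
Step 3: z = 0 / 5 = 0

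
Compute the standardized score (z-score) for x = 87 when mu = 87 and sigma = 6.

0

Step 1: Recall the z-score formula: z = (x - mu) / sigma
Step 2: Substitute values: z = (87 - 87) / 6
Step 3: z = 0 / 6 = 0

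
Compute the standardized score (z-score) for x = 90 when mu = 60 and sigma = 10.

3

Step 1: Recall the z-score formula: z = (x - mu) / sigma
Step 2: Substitute values: z = (90 - 60) / 10
Step 3: z = 30 / 10 = 3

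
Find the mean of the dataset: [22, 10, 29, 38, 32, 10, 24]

23.5714

Step 1: Sum all values: 22 + 10 + 29 + 38 + 32 + 10 + 24 = 165
Step 2: Count the number of values: n = 7
Step 3: Mean = sum / n = 165 / 7 = 23.5714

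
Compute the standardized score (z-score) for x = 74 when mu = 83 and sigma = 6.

-1.5

Step 1: Recall the z-score formula: z = (x - mu) / sigma
Step 2: Substitute values: z = (74 - 83) / 6
Step 3: z = -9 / 6 = -1.5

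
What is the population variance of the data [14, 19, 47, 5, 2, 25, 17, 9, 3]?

176.6667

Step 1: Compute the mean: (14 + 19 + 47 + 5 + 2 + 25 + 17 + 9 + 3) / 9 = 15.6667
Step 2: Compute squared deviations from the mean:
  (14 - 15.6667)^2 = 2.7778
  (19 - 15.6667)^2 = 11.1111
  (47 - 15.6667)^2 = 981.7778
  (5 - 15.6667)^2 = 113.7778
  (2 - 15.6667)^2 = 186.7778
  (25 - 15.6667)^2 = 87.1111
  (17 - 15.6667)^2 = 1.7778
  (9 - 15.6667)^2 = 44.4444
  (3 - 15.6667)^2 = 160.4444
Step 3: Sum of squared deviations = 1590
Step 4: Population variance = 1590 / 9 = 176.6667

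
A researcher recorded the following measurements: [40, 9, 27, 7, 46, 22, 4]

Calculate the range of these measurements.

42

Step 1: Identify the maximum value: max = 46
Step 2: Identify the minimum value: min = 4
Step 3: Range = max - min = 46 - 4 = 42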